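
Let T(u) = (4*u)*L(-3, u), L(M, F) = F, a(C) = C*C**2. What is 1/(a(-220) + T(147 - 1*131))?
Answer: -1/10646976 ≈ -9.3923e-8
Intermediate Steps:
a(C) = C**3
T(u) = 4*u**2 (T(u) = (4*u)*u = 4*u**2)
1/(a(-220) + T(147 - 1*131)) = 1/((-220)**3 + 4*(147 - 1*131)**2) = 1/(-10648000 + 4*(147 - 131)**2) = 1/(-10648000 + 4*16**2) = 1/(-10648000 + 4*256) = 1/(-10648000 + 1024) = 1/(-10646976) = -1/10646976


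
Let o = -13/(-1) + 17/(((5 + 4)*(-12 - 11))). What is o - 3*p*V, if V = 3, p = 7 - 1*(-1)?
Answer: -12230/207 ≈ -59.082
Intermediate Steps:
p = 8 (p = 7 + 1 = 8)
o = 2674/207 (o = -13*(-1) + 17/((9*(-23))) = 13 + 17/(-207) = 13 + 17*(-1/207) = 13 - 17/207 = 2674/207 ≈ 12.918)
o - 3*p*V = 2674/207 - 24*3 = 2674/207 - 3*24 = 2674/207 - 72 = -12230/207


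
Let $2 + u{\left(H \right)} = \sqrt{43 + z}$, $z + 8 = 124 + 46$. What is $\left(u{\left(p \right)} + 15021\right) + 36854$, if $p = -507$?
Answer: $51873 + \sqrt{205} \approx 51887.0$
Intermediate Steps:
$z = 162$ ($z = -8 + \left(124 + 46\right) = -8 + 170 = 162$)
$u{\left(H \right)} = -2 + \sqrt{205}$ ($u{\left(H \right)} = -2 + \sqrt{43 + 162} = -2 + \sqrt{205}$)
$\left(u{\left(p \right)} + 15021\right) + 36854 = \left(\left(-2 + \sqrt{205}\right) + 15021\right) + 36854 = \left(15019 + \sqrt{205}\right) + 36854 = 51873 + \sqrt{205}$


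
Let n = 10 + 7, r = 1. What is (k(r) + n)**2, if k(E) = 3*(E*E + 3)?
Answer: 841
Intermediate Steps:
k(E) = 9 + 3*E**2 (k(E) = 3*(E**2 + 3) = 3*(3 + E**2) = 9 + 3*E**2)
n = 17
(k(r) + n)**2 = ((9 + 3*1**2) + 17)**2 = ((9 + 3*1) + 17)**2 = ((9 + 3) + 17)**2 = (12 + 17)**2 = 29**2 = 841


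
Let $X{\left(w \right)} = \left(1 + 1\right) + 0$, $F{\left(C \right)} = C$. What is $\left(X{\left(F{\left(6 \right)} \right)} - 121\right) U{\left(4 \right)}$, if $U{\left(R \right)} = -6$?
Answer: $714$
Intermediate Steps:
$X{\left(w \right)} = 2$ ($X{\left(w \right)} = 2 + 0 = 2$)
$\left(X{\left(F{\left(6 \right)} \right)} - 121\right) U{\left(4 \right)} = \left(2 - 121\right) \left(-6\right) = \left(-119\right) \left(-6\right) = 714$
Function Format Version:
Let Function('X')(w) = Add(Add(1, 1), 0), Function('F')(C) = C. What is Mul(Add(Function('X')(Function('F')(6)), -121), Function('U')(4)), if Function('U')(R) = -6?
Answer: 714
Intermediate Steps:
Function('X')(w) = 2 (Function('X')(w) = Add(2, 0) = 2)
Mul(Add(Function('X')(Function('F')(6)), -121), Function('U')(4)) = Mul(Add(2, -121), -6) = Mul(-119, -6) = 714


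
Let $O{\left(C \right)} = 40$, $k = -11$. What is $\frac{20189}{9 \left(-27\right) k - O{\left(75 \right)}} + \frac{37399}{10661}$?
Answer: $\frac{313706496}{28070413} \approx 11.176$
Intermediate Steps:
$\frac{20189}{9 \left(-27\right) k - O{\left(75 \right)}} + \frac{37399}{10661} = \frac{20189}{9 \left(-27\right) \left(-11\right) - 40} + \frac{37399}{10661} = \frac{20189}{\left(-243\right) \left(-11\right) - 40} + 37399 \cdot \frac{1}{10661} = \frac{20189}{2673 - 40} + \frac{37399}{10661} = \frac{20189}{2633} + \frac{37399}{10661} = \frac{313706496}{28070413}$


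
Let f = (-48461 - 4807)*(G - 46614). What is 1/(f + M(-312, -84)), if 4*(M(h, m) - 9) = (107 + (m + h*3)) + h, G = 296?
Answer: 4/9869067707 ≈ 4.0531e-10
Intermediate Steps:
M(h, m) = 143/4 + h + m/4 (M(h, m) = 9 + ((107 + (m + h*3)) + h)/4 = 9 + ((107 + (m + 3*h)) + h)/4 = 9 + ((107 + m + 3*h) + h)/4 = 9 + (107 + m + 4*h)/4 = 9 + (107/4 + h + m/4) = 143/4 + h + m/4)
f = 2467267224 (f = (-48461 - 4807)*(296 - 46614) = -53268*(-46318) = 2467267224)
1/(f + M(-312, -84)) = 1/(2467267224 + (143/4 - 312 + (¼)*(-84))) = 1/(2467267224 + (143/4 - 312 - 21)) = 1/(2467267224 - 1189/4) = 1/(9869067707/4) = 4/9869067707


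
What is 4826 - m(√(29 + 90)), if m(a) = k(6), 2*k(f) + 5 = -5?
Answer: 4831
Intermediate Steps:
k(f) = -5 (k(f) = -5/2 + (½)*(-5) = -5/2 - 5/2 = -5)
m(a) = -5
4826 - m(√(29 + 90)) = 4826 - 1*(-5) = 4826 + 5 = 4831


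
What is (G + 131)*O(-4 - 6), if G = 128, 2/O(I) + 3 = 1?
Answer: -259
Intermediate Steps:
O(I) = -1 (O(I) = 2/(-3 + 1) = 2/(-2) = 2*(-1/2) = -1)
(G + 131)*O(-4 - 6) = (128 + 131)*(-1) = 259*(-1) = -259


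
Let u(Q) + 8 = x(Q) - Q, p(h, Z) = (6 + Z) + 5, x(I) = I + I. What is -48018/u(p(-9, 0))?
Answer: -16006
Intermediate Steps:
x(I) = 2*I
p(h, Z) = 11 + Z
u(Q) = -8 + Q (u(Q) = -8 + (2*Q - Q) = -8 + Q)
-48018/u(p(-9, 0)) = -48018/(-8 + (11 + 0)) = -48018/(-8 + 11) = -48018/3 = -48018*⅓ = -16006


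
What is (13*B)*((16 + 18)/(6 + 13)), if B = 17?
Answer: 7514/19 ≈ 395.47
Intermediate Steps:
(13*B)*((16 + 18)/(6 + 13)) = (13*17)*((16 + 18)/(6 + 13)) = 221*(34/19) = 7514/19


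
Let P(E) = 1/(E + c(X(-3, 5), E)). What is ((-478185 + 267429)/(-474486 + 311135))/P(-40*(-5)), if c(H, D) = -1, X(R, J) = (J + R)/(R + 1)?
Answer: 41940444/163351 ≈ 256.75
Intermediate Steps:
X(R, J) = (J + R)/(1 + R)
P(E) = 1/(-1 + E) (P(E) = 1/(E - 1) = 1/(-1 + E))
((-478185 + 267429)/(-474486 + 311135))/P(-40*(-5)) = ((-478185 + 267429)/(-474486 + 311135))/(1/(-1 - 40*(-5))) = (-210756/(-163351))/(1/(-1 + 200)) = (-210756*(-1/163351))/(1/199) = 210756/(163351*(1/199)) = (210756/163351)*199 = 41940444/163351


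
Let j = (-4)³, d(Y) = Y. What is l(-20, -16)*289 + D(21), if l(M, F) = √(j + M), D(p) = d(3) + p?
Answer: 24 + 578*I*√21 ≈ 24.0 + 2648.7*I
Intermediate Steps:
D(p) = 3 + p
j = -64
l(M, F) = √(-64 + M)
l(-20, -16)*289 + D(21) = √(-64 - 20)*289 + (3 + 21) = √(-84)*289 + 24 = (2*I*√21)*289 + 24 = 578*I*√21 + 24 = 24 + 578*I*√21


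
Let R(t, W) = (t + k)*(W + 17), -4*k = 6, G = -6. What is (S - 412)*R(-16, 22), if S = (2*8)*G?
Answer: 346710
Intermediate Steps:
k = -3/2 (k = -¼*6 = -3/2 ≈ -1.5000)
R(t, W) = (17 + W)*(-3/2 + t) (R(t, W) = (t - 3/2)*(W + 17) = (-3/2 + t)*(17 + W) = (17 + W)*(-3/2 + t))
S = -96 (S = (2*8)*(-6) = 16*(-6) = -96)
(S - 412)*R(-16, 22) = (-96 - 412)*(-51/2 + 17*(-16) - 3/2*22 + 22*(-16)) = -508*(-51/2 - 272 - 33 - 352) = -508*(-1365/2) = 346710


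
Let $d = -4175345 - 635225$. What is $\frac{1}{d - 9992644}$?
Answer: $- \frac{1}{14803214} \approx -6.7553 \cdot 10^{-8}$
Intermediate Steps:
$d = -4810570$ ($d = -4175345 - 635225 = -4810570$)
$\frac{1}{d - 9992644} = \frac{1}{-4810570 - 9992644} = \frac{1}{-14803214} = - \frac{1}{14803214}$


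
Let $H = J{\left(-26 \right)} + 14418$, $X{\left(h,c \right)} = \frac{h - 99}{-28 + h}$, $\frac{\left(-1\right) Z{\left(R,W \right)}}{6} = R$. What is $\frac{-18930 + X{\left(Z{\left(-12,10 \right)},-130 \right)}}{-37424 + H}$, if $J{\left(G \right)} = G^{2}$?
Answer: $\frac{832947}{982520} \approx 0.84777$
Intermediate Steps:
$Z{\left(R,W \right)} = - 6 R$
$X{\left(h,c \right)} = \frac{-99 + h}{-28 + h}$
$H = 15094$ ($H = \left(-26\right)^{2} + 14418 = 676 + 14418 = 15094$)
$\frac{-18930 + X{\left(Z{\left(-12,10 \right)},-130 \right)}}{-37424 + H} = \frac{-18930 + \frac{-99 - -72}{-28 - -72}}{-37424 + 15094} = \frac{-18930 + \frac{-99 + 72}{-28 + 72}}{-22330} = \left(-18930 + \frac{1}{44} \left(-27\right)\right) \left(- \frac{1}{22330}\right) = \left(-18930 - \frac{27}{44}\right) \left(- \frac{1}{22330}\right) = \left(- \frac{832947}{44}\right) \left(- \frac{1}{22330}\right) = \frac{832947}{982520}$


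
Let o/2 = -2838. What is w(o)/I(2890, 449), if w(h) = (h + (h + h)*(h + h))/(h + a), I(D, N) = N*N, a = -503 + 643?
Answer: -32215557/279015784 ≈ -0.11546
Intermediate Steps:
a = 140
I(D, N) = N²
o = -5676 (o = 2*(-2838) = -5676)
w(h) = (h + 4*h²)/(140 + h) (w(h) = (h + (h + h)*(h + h))/(h + 140) = (h + (2*h)*(2*h))/(140 + h) = (h + 4*h²)/(140 + h))
w(o)/I(2890, 449) = (-5676*(1 + 4*(-5676))/(140 - 5676))/(449²) = -5676*(1 - 22704)/(-5536)/201601 = -5676*(-1/5536)*(-22703)*(1/201601) = -32215557/1384*1/201601 = -32215557/279015784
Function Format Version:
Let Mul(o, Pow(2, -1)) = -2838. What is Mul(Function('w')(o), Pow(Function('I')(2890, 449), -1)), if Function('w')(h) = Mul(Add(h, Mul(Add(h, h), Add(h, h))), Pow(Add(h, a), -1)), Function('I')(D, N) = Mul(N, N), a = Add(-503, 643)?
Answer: Rational(-32215557, 279015784) ≈ -0.11546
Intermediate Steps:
a = 140
Function('I')(D, N) = Pow(N, 2)
o = -5676 (o = Mul(2, -2838) = -5676)
Function('w')(h) = Mul(Pow(Add(140, h), -1), Add(h, Mul(4, Pow(h, 2)))) (Function('w')(h) = Mul(Add(h, Mul(Add(h, h), Add(h, h))), Pow(Add(h, 140), -1)) = Mul(Add(h, Mul(Mul(2, h), Mul(2, h))), Pow(Add(140, h), -1)) = Mul(Add(h, Mul(4, Pow(h, 2))), Pow(Add(140, h), -1)) = Mul(Pow(Add(140, h), -1), Add(h, Mul(4, Pow(h, 2)))))
Mul(Function('w')(o), Pow(Function('I')(2890, 449), -1)) = Mul(Mul(-5676, Pow(Add(140, -5676), -1), Add(1, Mul(4, -5676))), Pow(Pow(449, 2), -1)) = Mul(Mul(-5676, Pow(-5536, -1), Add(1, -22704)), Pow(201601, -1)) = Mul(Mul(-5676, Rational(-1, 5536), -22703), Rational(1, 201601)) = Mul(Rational(-32215557, 1384), Rational(1, 201601)) = Rational(-32215557, 279015784)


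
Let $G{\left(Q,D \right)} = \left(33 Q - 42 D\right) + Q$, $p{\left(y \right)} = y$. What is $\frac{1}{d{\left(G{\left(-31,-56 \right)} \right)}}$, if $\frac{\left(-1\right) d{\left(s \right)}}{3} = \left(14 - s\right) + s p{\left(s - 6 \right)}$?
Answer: $- \frac{1}{5027196} \approx -1.9892 \cdot 10^{-7}$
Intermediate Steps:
$G{\left(Q,D \right)} = - 42 D + 34 Q$ ($G{\left(Q,D \right)} = \left(- 42 D + 33 Q\right) + Q = - 42 D + 34 Q$)
$d{\left(s \right)} = -42 + 3 s - 3 s \left(-6 + s\right)$ ($d{\left(s \right)} = - 3 \left(\left(14 - s\right) + s \left(s - 6\right)\right) = - 3 \left(\left(14 - s\right) + s \left(-6 + s\right)\right) = - 3 \left(14 - s + s \left(-6 + s\right)\right) = -42 + 3 s - 3 s \left(-6 + s\right)$)
$\frac{1}{d{\left(G{\left(-31,-56 \right)} \right)}} = \frac{1}{-42 + 3 \left(\left(-42\right) \left(-56\right) + 34 \left(-31\right)\right) - 3 \left(\left(-42\right) \left(-56\right) + 34 \left(-31\right)\right) \left(-6 + \left(\left(-42\right) \left(-56\right) + 34 \left(-31\right)\right)\right)} = \frac{1}{-42 + 3 \left(2352 - 1054\right) - 3 \left(2352 - 1054\right) \left(-6 + \left(2352 - 1054\right)\right)} = \frac{1}{-42 + 3 \cdot 1298 - 3894 \left(-6 + 1298\right)} = \frac{1}{-42 + 3894 - 3894 \cdot 1292} = \frac{1}{-42 + 3894 - 5031048} = \frac{1}{-5027196} = - \frac{1}{5027196}$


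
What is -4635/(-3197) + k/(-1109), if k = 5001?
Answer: -10847982/3545473 ≈ -3.0597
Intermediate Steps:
-4635/(-3197) + k/(-1109) = -4635/(-3197) + 5001/(-1109) = -4635*(-1/3197) + 5001*(-1/1109) = 4635/3197 - 5001/1109 = -10847982/3545473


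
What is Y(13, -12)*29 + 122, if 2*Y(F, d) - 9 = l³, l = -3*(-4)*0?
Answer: 505/2 ≈ 252.50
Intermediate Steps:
l = 0 (l = 12*0 = 0)
Y(F, d) = 9/2 (Y(F, d) = 9/2 + (½)*0³ = 9/2 + (½)*0 = 9/2 + 0 = 9/2)
Y(13, -12)*29 + 122 = (9/2)*29 + 122 = 261/2 + 122 = 505/2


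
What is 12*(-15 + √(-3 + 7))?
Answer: -156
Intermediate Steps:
12*(-15 + √(-3 + 7)) = 12*(-15 + √4) = 12*(-15 + 2) = 12*(-13) = -156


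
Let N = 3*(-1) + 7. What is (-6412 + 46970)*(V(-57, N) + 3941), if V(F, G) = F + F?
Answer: 155215466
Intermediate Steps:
N = 4 (N = -3 + 7 = 4)
V(F, G) = 2*F
(-6412 + 46970)*(V(-57, N) + 3941) = (-6412 + 46970)*(2*(-57) + 3941) = 40558*(-114 + 3941) = 40558*3827 = 155215466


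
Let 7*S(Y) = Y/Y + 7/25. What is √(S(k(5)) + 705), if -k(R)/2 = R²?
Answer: √863849/35 ≈ 26.555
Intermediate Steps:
k(R) = -2*R²
S(Y) = 32/175 (S(Y) = (Y/Y + 7/25)/7 = (1 + 7*(1/25))/7 = (1 + 7/25)/7 = (⅐)*(32/25) = 32/175)
√(S(k(5)) + 705) = √(32/175 + 705) = √(123407/175) = √863849/35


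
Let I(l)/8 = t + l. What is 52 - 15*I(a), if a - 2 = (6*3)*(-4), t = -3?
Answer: 8812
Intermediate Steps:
a = -70 (a = 2 + (6*3)*(-4) = 2 + 18*(-4) = 2 - 72 = -70)
I(l) = -24 + 8*l (I(l) = 8*(-3 + l) = -24 + 8*l)
52 - 15*I(a) = 52 - 15*(-24 + 8*(-70)) = 52 - 15*(-24 - 560) = 52 - 15*(-584) = 52 + 8760 = 8812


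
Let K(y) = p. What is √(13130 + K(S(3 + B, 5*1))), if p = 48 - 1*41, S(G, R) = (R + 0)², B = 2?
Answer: √13137 ≈ 114.62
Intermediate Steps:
S(G, R) = R²
p = 7 (p = 48 - 41 = 7)
K(y) = 7
√(13130 + K(S(3 + B, 5*1))) = √(13130 + 7) = √13137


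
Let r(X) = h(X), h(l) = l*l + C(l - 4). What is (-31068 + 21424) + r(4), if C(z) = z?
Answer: -9628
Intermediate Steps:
h(l) = -4 + l + l² (h(l) = l*l + (l - 4) = l² + (-4 + l) = -4 + l + l²)
r(X) = -4 + X + X²
(-31068 + 21424) + r(4) = (-31068 + 21424) + (-4 + 4 + 4²) = -9644 + (-4 + 4 + 16) = -9644 + 16 = -9628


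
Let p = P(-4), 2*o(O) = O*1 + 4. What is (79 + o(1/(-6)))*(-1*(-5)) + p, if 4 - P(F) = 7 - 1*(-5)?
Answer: 4759/12 ≈ 396.58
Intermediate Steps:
P(F) = -8 (P(F) = 4 - (7 - 1*(-5)) = 4 - (7 + 5) = 4 - 1*12 = 4 - 12 = -8)
o(O) = 2 + O/2 (o(O) = (O*1 + 4)/2 = (O + 4)/2 = (4 + O)/2 = 2 + O/2)
p = -8
(79 + o(1/(-6)))*(-1*(-5)) + p = (79 + (2 + (1/2)/(-6)))*(-1*(-5)) - 8 = (79 + (2 + (1/2)*(-1/6)))*5 - 8 = (79 + (2 - 1/12))*5 - 8 = (79 + 23/12)*5 - 8 = (971/12)*5 - 8 = 4855/12 - 8 = 4759/12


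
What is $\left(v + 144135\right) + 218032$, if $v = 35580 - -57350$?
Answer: $455097$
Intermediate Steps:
$v = 92930$ ($v = 35580 + 57350 = 92930$)
$\left(v + 144135\right) + 218032 = \left(92930 + 144135\right) + 218032 = 237065 + 218032 = 455097$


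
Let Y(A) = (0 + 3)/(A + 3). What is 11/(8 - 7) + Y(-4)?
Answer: 8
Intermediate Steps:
Y(A) = 3/(3 + A)
11/(8 - 7) + Y(-4) = 11/(8 - 7) + 3/(3 - 4) = 11/1 + 3/(-1) = 1*11 + 3*(-1) = 11 - 3 = 8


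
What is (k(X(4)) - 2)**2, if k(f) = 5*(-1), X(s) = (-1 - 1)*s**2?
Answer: 49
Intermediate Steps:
X(s) = -2*s**2
k(f) = -5
(k(X(4)) - 2)**2 = (-5 - 2)**2 = (-7)**2 = 49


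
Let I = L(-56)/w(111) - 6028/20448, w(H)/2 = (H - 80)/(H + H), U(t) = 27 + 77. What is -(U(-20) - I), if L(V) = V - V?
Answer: -533155/5112 ≈ -104.29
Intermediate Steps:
U(t) = 104
L(V) = 0
w(H) = (-80 + H)/H (w(H) = 2*((H - 80)/(H + H)) = 2*((-80 + H)/((2*H))) = 2*((-80 + H)*(1/(2*H))) = 2*((-80 + H)/(2*H)) = (-80 + H)/H)
I = -1507/5112 (I = 0/(((-80 + 111)/111)) - 6028/20448 = 0/(((1/111)*31)) - 6028*1/20448 = 0/(31/111) - 1507/5112 = 0*(111/31) - 1507/5112 = 0 - 1507/5112 = -1507/5112 ≈ -0.29480)
-(U(-20) - I) = -(104 - 1*(-1507/5112)) = -(104 + 1507/5112) = -1*533155/5112 = -533155/5112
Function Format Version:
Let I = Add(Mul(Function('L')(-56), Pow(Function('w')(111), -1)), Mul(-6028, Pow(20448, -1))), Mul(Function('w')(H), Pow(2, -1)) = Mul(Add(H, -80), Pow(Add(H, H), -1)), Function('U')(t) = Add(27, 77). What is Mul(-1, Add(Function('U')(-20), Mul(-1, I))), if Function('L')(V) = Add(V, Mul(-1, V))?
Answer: Rational(-533155, 5112) ≈ -104.29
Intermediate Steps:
Function('U')(t) = 104
Function('L')(V) = 0
Function('w')(H) = Mul(Pow(H, -1), Add(-80, H)) (Function('w')(H) = Mul(2, Mul(Add(H, -80), Pow(Add(H, H), -1))) = Mul(2, Mul(Add(-80, H), Pow(Mul(2, H), -1))) = Mul(2, Mul(Add(-80, H), Mul(Rational(1, 2), Pow(H, -1)))) = Mul(2, Mul(Rational(1, 2), Pow(H, -1), Add(-80, H))) = Mul(Pow(H, -1), Add(-80, H)))
I = Rational(-1507, 5112) (I = Add(Mul(0, Pow(Mul(Pow(111, -1), Add(-80, 111)), -1)), Mul(-6028, Pow(20448, -1))) = Add(Mul(0, Pow(Mul(Rational(1, 111), 31), -1)), Mul(-6028, Rational(1, 20448))) = Add(Mul(0, Pow(Rational(31, 111), -1)), Rational(-1507, 5112)) = Add(Mul(0, Rational(111, 31)), Rational(-1507, 5112)) = Add(0, Rational(-1507, 5112)) = Rational(-1507, 5112) ≈ -0.29480)
Mul(-1, Add(Function('U')(-20), Mul(-1, I))) = Mul(-1, Add(104, Mul(-1, Rational(-1507, 5112)))) = Mul(-1, Add(104, Rational(1507, 5112))) = Mul(-1, Rational(533155, 5112)) = Rational(-533155, 5112)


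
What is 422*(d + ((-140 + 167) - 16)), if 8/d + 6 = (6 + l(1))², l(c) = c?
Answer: 202982/43 ≈ 4720.5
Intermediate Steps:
d = 8/43 (d = 8/(-6 + (6 + 1)²) = 8/(-6 + 7²) = 8/(-6 + 49) = 8/43 ≈ 0.18605)
422*(d + ((-140 + 167) - 16)) = 422*(8/43 + ((-140 + 167) - 16)) = 422*(8/43 + (27 - 16)) = 422*(8/43 + 11) = 422*(481/43) = 202982/43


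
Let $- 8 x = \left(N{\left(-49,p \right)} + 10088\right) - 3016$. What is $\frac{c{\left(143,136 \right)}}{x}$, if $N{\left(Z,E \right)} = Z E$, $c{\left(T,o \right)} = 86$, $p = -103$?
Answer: $- \frac{688}{12119} \approx -0.05677$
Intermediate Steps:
$N{\left(Z,E \right)} = E Z$
$x = - \frac{12119}{8}$ ($x = - \frac{\left(\left(-103\right) \left(-49\right) + 10088\right) - 3016}{8} = - \frac{\left(5047 + 10088\right) - 3016}{8} = - \frac{15135 - 3016}{8} = \left(- \frac{1}{8}\right) 12119 = - \frac{12119}{8} \approx -1514.9$)
$\frac{c{\left(143,136 \right)}}{x} = \frac{86}{- \frac{12119}{8}} = 86 \left(- \frac{8}{12119}\right) = - \frac{688}{12119}$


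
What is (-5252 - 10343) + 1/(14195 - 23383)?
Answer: -143286861/9188 ≈ -15595.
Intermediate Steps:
(-5252 - 10343) + 1/(14195 - 23383) = -15595 + 1/(-9188) = -15595 - 1/9188 = -143286861/9188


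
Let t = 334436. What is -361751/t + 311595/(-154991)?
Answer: -160276734661/51834570076 ≈ -3.0921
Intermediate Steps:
-361751/t + 311595/(-154991) = -361751/334436 + 311595/(-154991) = -361751*1/334436 + 311595*(-1/154991) = -361751/334436 - 311595/154991 = -160276734661/51834570076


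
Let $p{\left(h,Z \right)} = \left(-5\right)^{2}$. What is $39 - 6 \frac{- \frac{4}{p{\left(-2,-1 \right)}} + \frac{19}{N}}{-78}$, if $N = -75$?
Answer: $\frac{37994}{975} \approx 38.968$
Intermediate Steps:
$p{\left(h,Z \right)} = 25$
$39 - 6 \frac{- \frac{4}{p{\left(-2,-1 \right)}} + \frac{19}{N}}{-78} = 39 - 6 \frac{- \frac{4}{25} + \frac{19}{-75}}{-78} = 39 - 6 \left(\left(-4\right) \frac{1}{25} + 19 \left(- \frac{1}{75}\right)\right) \left(- \frac{1}{78}\right) = 39 - 6 \left(- \frac{4}{25} - \frac{19}{75}\right) \left(- \frac{1}{78}\right) = 39 - 6 \left(\left(- \frac{31}{75}\right) \left(- \frac{1}{78}\right)\right) = 39 - \frac{31}{975} = \frac{37994}{975}$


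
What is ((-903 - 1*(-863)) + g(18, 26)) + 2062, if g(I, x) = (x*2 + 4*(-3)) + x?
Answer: 2088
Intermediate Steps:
g(I, x) = -12 + 3*x (g(I, x) = (2*x - 12) + x = (-12 + 2*x) + x = -12 + 3*x)
((-903 - 1*(-863)) + g(18, 26)) + 2062 = ((-903 - 1*(-863)) + (-12 + 3*26)) + 2062 = ((-903 + 863) + (-12 + 78)) + 2062 = (-40 + 66) + 2062 = 26 + 2062 = 2088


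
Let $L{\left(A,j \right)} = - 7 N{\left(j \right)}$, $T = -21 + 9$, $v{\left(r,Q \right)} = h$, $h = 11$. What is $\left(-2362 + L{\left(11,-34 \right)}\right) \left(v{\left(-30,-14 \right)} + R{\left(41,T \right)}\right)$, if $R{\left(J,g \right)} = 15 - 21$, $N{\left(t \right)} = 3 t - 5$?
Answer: $-8065$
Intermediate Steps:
$v{\left(r,Q \right)} = 11$
$N{\left(t \right)} = -5 + 3 t$
$T = -12$
$R{\left(J,g \right)} = -6$ ($R{\left(J,g \right)} = 15 - 21 = -6$)
$L{\left(A,j \right)} = 35 - 21 j$ ($L{\left(A,j \right)} = - 7 \left(-5 + 3 j\right) = 35 - 21 j$)
$\left(-2362 + L{\left(11,-34 \right)}\right) \left(v{\left(-30,-14 \right)} + R{\left(41,T \right)}\right) = \left(-2362 + \left(35 - -714\right)\right) \left(11 - 6\right) = \left(-2362 + \left(35 + 714\right)\right) 5 = \left(-2362 + 749\right) 5 = \left(-1613\right) 5 = -8065$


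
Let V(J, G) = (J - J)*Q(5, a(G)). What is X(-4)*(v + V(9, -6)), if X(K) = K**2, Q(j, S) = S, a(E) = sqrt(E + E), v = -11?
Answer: -176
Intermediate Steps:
a(E) = sqrt(2)*sqrt(E) (a(E) = sqrt(2*E) = sqrt(2)*sqrt(E))
V(J, G) = 0 (V(J, G) = (J - J)*(sqrt(2)*sqrt(G)) = 0*(sqrt(2)*sqrt(G)) = 0)
X(-4)*(v + V(9, -6)) = (-4)**2*(-11 + 0) = 16*(-11) = -176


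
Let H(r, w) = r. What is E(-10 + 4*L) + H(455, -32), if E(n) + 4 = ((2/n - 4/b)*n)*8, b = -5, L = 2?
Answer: 2271/5 ≈ 454.20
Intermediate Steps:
E(n) = -4 + 8*n*(4/5 + 2/n) (E(n) = -4 + ((2/n - 4/(-5))*n)*8 = -4 + ((2/n - 4*(-1/5))*n)*8 = -4 + ((2/n + 4/5)*n)*8 = -4 + ((4/5 + 2/n)*n)*8 = -4 + (n*(4/5 + 2/n))*8 = -4 + 8*n*(4/5 + 2/n))
E(-10 + 4*L) + H(455, -32) = (12 + 32*(-10 + 4*2)/5) + 455 = (12 + 32*(-10 + 8)/5) + 455 = (12 + (32/5)*(-2)) + 455 = (12 - 64/5) + 455 = -4/5 + 455 = 2271/5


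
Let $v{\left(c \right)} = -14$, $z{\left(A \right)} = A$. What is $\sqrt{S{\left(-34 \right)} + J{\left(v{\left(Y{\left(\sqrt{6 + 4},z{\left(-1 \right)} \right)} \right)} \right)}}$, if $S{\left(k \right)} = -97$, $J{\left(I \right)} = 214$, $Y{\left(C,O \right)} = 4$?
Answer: $3 \sqrt{13} \approx 10.817$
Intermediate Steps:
$\sqrt{S{\left(-34 \right)} + J{\left(v{\left(Y{\left(\sqrt{6 + 4},z{\left(-1 \right)} \right)} \right)} \right)}} = \sqrt{-97 + 214} = \sqrt{117} = 3 \sqrt{13}$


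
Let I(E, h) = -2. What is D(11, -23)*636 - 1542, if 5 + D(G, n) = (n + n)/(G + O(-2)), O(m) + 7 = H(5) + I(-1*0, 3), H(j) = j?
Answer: -62310/7 ≈ -8901.4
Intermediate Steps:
O(m) = -4 (O(m) = -7 + (5 - 2) = -7 + 3 = -4)
D(G, n) = -5 + 2*n/(-4 + G) (D(G, n) = -5 + (n + n)/(G - 4) = -5 + (2*n)/(-4 + G) = -5 + 2*n/(-4 + G))
D(11, -23)*636 - 1542 = ((20 - 5*11 + 2*(-23))/(-4 + 11))*636 - 1542 = ((20 - 55 - 46)/7)*636 - 1542 = ((⅐)*(-81))*636 - 1542 = -81/7*636 - 1542 = -51516/7 - 1542 = -62310/7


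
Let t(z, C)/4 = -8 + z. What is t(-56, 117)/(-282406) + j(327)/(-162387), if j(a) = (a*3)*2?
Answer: -28472750/2547725729 ≈ -0.011176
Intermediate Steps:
j(a) = 6*a (j(a) = (3*a)*2 = 6*a)
t(z, C) = -32 + 4*z (t(z, C) = 4*(-8 + z) = -32 + 4*z)
t(-56, 117)/(-282406) + j(327)/(-162387) = (-32 + 4*(-56))/(-282406) + (6*327)/(-162387) = (-32 - 224)*(-1/282406) + 1962*(-1/162387) = -256*(-1/282406) - 218/18043 = 128/141203 - 218/18043 = -28472750/2547725729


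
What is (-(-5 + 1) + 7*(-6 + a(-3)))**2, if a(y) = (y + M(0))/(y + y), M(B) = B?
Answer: 4761/4 ≈ 1190.3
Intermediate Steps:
a(y) = 1/2 (a(y) = (y + 0)/(y + y) = y/((2*y)) = y*(1/(2*y)) = 1/2)
(-(-5 + 1) + 7*(-6 + a(-3)))**2 = (-(-5 + 1) + 7*(-6 + 1/2))**2 = (-1*(-4) + 7*(-11/2))**2 = (4 - 77/2)**2 = (-69/2)**2 = 4761/4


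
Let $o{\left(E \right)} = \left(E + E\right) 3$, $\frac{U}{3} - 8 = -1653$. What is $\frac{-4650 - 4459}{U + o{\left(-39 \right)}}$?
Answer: $\frac{9109}{5169} \approx 1.7622$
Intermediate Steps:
$U = -4935$ ($U = 24 + 3 \left(-1653\right) = 24 - 4959 = -4935$)
$o{\left(E \right)} = 6 E$ ($o{\left(E \right)} = 2 E 3 = 6 E$)
$\frac{-4650 - 4459}{U + o{\left(-39 \right)}} = \frac{-4650 - 4459}{-4935 + 6 \left(-39\right)} = - \frac{9109}{-4935 - 234} = - \frac{9109}{-5169} = \left(-9109\right) \left(- \frac{1}{5169}\right) = \frac{9109}{5169}$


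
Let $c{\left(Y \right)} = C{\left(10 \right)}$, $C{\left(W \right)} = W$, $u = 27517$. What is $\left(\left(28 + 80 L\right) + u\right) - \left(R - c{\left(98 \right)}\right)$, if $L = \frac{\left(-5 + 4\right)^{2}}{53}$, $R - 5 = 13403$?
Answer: $\frac{749871}{53} \approx 14149.0$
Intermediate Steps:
$c{\left(Y \right)} = 10$
$R = 13408$ ($R = 5 + 13403 = 13408$)
$L = \frac{1}{53}$ ($L = \left(-1\right)^{2} \cdot \frac{1}{53} = 1 \cdot \frac{1}{53} = \frac{1}{53} \approx 0.018868$)
$\left(\left(28 + 80 L\right) + u\right) - \left(R - c{\left(98 \right)}\right) = \left(\left(28 + 80 \cdot \frac{1}{53}\right) + 27517\right) + \left(10 - 13408\right) = \left(\left(28 + \frac{80}{53}\right) + 27517\right) + \left(10 - 13408\right) = \left(\frac{1564}{53} + 27517\right) - 13398 = \frac{1459965}{53} - 13398 = \frac{749871}{53}$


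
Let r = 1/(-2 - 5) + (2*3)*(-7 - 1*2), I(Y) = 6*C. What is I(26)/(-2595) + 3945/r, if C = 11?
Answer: -23895313/327835 ≈ -72.888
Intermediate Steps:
I(Y) = 66 (I(Y) = 6*11 = 66)
r = -379/7 (r = 1/(-7) + 6*(-7 - 2) = -⅐ + 6*(-9) = -⅐ - 54 = -379/7 ≈ -54.143)
I(26)/(-2595) + 3945/r = 66/(-2595) + 3945/(-379/7) = 66*(-1/2595) + 3945*(-7/379) = -22/865 - 27615/379 = -23895313/327835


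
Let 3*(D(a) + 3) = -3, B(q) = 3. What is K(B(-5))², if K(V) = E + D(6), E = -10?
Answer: 196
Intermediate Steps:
D(a) = -4 (D(a) = -3 + (⅓)*(-3) = -3 - 1 = -4)
K(V) = -14 (K(V) = -10 - 4 = -14)
K(B(-5))² = (-14)² = 196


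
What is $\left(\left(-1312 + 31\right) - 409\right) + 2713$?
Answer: $1023$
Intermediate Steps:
$\left(\left(-1312 + 31\right) - 409\right) + 2713 = \left(-1281 - 409\right) + 2713 = -1690 + 2713 = 1023$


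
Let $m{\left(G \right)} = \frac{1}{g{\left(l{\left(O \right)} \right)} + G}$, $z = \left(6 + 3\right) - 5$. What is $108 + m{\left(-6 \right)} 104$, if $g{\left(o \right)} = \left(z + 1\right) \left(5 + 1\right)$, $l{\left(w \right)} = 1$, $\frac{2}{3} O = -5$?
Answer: $\frac{337}{3} \approx 112.33$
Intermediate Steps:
$O = - \frac{15}{2}$ ($O = \frac{3}{2} \left(-5\right) = - \frac{15}{2} \approx -7.5$)
$z = 4$ ($z = 9 - 5 = 4$)
$g{\left(o \right)} = 30$ ($g{\left(o \right)} = \left(4 + 1\right) \left(5 + 1\right) = 5 \cdot 6 = 30$)
$m{\left(G \right)} = \frac{1}{30 + G}$
$108 + m{\left(-6 \right)} 104 = 108 + \frac{1}{30 - 6} \cdot 104 = 108 + \frac{1}{24} \cdot 104 = 108 + \frac{13}{3} = \frac{337}{3}$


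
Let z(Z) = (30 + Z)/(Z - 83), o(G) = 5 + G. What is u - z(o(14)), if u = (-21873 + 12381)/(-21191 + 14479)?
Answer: 117047/53696 ≈ 2.1798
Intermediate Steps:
u = 2373/1678 (u = -9492/(-6712) = -9492*(-1/6712) = 2373/1678 ≈ 1.4142)
z(Z) = (30 + Z)/(-83 + Z)
u - z(o(14)) = 2373/1678 - (30 + (5 + 14))/(-83 + (5 + 14)) = 2373/1678 - (30 + 19)/(-83 + 19) = 2373/1678 - 49/(-64) = 2373/1678 - (-1)*49/64 = 2373/1678 - 1*(-49/64) = 2373/1678 + 49/64 = 117047/53696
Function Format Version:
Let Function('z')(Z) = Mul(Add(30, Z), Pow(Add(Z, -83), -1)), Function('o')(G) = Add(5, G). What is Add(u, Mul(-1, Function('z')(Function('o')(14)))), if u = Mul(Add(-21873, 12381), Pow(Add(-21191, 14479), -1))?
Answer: Rational(117047, 53696) ≈ 2.1798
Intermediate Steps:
u = Rational(2373, 1678) (u = Mul(-9492, Pow(-6712, -1)) = Mul(-9492, Rational(-1, 6712)) = Rational(2373, 1678) ≈ 1.4142)
Function('z')(Z) = Mul(Pow(Add(-83, Z), -1), Add(30, Z)) (Function('z')(Z) = Mul(Add(30, Z), Pow(Add(-83, Z), -1)) = Mul(Pow(Add(-83, Z), -1), Add(30, Z)))
Add(u, Mul(-1, Function('z')(Function('o')(14)))) = Add(Rational(2373, 1678), Mul(-1, Mul(Pow(Add(-83, Add(5, 14)), -1), Add(30, Add(5, 14))))) = Add(Rational(2373, 1678), Mul(-1, Mul(Pow(Add(-83, 19), -1), Add(30, 19)))) = Add(Rational(2373, 1678), Mul(-1, Mul(Pow(-64, -1), 49))) = Add(Rational(2373, 1678), Mul(-1, Mul(Rational(-1, 64), 49))) = Add(Rational(2373, 1678), Mul(-1, Rational(-49, 64))) = Add(Rational(2373, 1678), Rational(49, 64)) = Rational(117047, 53696)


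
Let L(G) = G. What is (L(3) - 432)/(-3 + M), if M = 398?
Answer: -429/395 ≈ -1.0861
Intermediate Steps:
(L(3) - 432)/(-3 + M) = (3 - 432)/(-3 + 398) = -429/395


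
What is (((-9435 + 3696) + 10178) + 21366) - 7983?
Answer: 17822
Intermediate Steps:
(((-9435 + 3696) + 10178) + 21366) - 7983 = ((-5739 + 10178) + 21366) - 7983 = (4439 + 21366) - 7983 = 25805 - 7983 = 17822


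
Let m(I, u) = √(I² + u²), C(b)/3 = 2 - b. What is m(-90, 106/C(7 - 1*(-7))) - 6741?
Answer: -6741 + √2627209/18 ≈ -6651.0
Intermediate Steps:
C(b) = 6 - 3*b (C(b) = 3*(2 - b) = 6 - 3*b)
m(-90, 106/C(7 - 1*(-7))) - 6741 = √((-90)² + (106/(6 - 3*(7 - 1*(-7))))²) - 6741 = √(8100 + (106/(6 - 3*(7 + 7)))²) - 6741 = √(8100 + (106/(6 - 3*14))²) - 6741 = √(8100 + (106/(6 - 42))²) - 6741 = √(8100 + (106/(-36))²) - 6741 = √(8100 + (106*(-1/36))²) - 6741 = √(8100 + (-53/18)²) - 6741 = √(8100 + 2809/324) - 6741 = √(2627209/324) - 6741 = √2627209/18 - 6741 = -6741 + √2627209/18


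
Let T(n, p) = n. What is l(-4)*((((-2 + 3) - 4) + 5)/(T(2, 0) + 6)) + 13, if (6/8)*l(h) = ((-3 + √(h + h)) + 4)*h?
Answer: 35/3 - 8*I*√2/3 ≈ 11.667 - 3.7712*I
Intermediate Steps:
l(h) = 4*h*(1 + √2*√h)/3 (l(h) = 4*(((-3 + √(h + h)) + 4)*h)/3 = 4*(((-3 + √(2*h)) + 4)*h)/3 = 4*(((-3 + √2*√h) + 4)*h)/3 = 4*((1 + √2*√h)*h)/3 = 4*(h*(1 + √2*√h))/3 = 4*h*(1 + √2*√h)/3)
l(-4)*((((-2 + 3) - 4) + 5)/(T(2, 0) + 6)) + 13 = ((4/3)*(-4) + 4*√2*(-4)^(3/2)/3)*((((-2 + 3) - 4) + 5)/(2 + 6)) + 13 = (-16/3 + 4*√2*(-8*I)/3)*(((1 - 4) + 5)/8) + 13 = (-16/3 - 32*I*√2/3)*((-3 + 5)*(⅛)) + 13 = (-16/3 - 32*I*√2/3)*(2*(⅛)) + 13 = (-16/3 - 32*I*√2/3)*(¼) + 13 = (-4/3 - 8*I*√2/3) + 13 = 35/3 - 8*I*√2/3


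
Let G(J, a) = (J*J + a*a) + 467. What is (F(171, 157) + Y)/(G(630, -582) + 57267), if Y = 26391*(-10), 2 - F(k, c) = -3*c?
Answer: -263437/793358 ≈ -0.33205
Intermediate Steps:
G(J, a) = 467 + J² + a² (G(J, a) = (J² + a²) + 467 = 467 + J² + a²)
F(k, c) = 2 + 3*c (F(k, c) = 2 - (-3)*c = 2 + 3*c)
Y = -263910
(F(171, 157) + Y)/(G(630, -582) + 57267) = ((2 + 3*157) - 263910)/((467 + 630² + (-582)²) + 57267) = ((2 + 471) - 263910)/((467 + 396900 + 338724) + 57267) = (473 - 263910)/(736091 + 57267) = -263437/793358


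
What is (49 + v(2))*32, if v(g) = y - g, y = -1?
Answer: 1472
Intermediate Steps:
v(g) = -1 - g
(49 + v(2))*32 = (49 + (-1 - 1*2))*32 = (49 + (-1 - 2))*32 = (49 - 3)*32 = 46*32 = 1472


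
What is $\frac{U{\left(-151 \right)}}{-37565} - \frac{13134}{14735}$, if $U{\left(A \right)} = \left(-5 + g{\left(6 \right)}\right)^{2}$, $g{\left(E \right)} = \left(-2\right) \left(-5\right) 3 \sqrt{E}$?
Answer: $- \frac{114663217}{110704055} + \frac{60 \sqrt{6}}{7513} \approx -1.0162$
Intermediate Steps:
$g{\left(E \right)} = 30 \sqrt{E}$ ($g{\left(E \right)} = 10 \cdot 3 \sqrt{E} = 30 \sqrt{E}$)
$U{\left(A \right)} = \left(-5 + 30 \sqrt{6}\right)^{2}$
$\frac{U{\left(-151 \right)}}{-37565} - \frac{13134}{14735} = \frac{5425 - 300 \sqrt{6}}{-37565} - \frac{13134}{14735} = \left(5425 - 300 \sqrt{6}\right) \left(- \frac{1}{37565}\right) - \frac{13134}{14735} = \left(- \frac{1085}{7513} + \frac{60 \sqrt{6}}{7513}\right) - \frac{13134}{14735} = - \frac{114663217}{110704055} + \frac{60 \sqrt{6}}{7513}$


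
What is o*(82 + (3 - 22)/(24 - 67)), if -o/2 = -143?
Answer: 1013870/43 ≈ 23578.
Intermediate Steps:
o = 286 (o = -2*(-143) = 286)
o*(82 + (3 - 22)/(24 - 67)) = 286*(82 + (3 - 22)/(24 - 67)) = 286*(82 - 19/(-43)) = 286*(82 - 19*(-1/43)) = 286*(82 + 19/43) = 286*(3545/43) = 1013870/43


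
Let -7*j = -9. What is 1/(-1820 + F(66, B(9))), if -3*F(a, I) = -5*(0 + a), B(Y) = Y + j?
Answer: -1/1710 ≈ -0.00058480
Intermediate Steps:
j = 9/7 (j = -⅐*(-9) = 9/7 ≈ 1.2857)
B(Y) = 9/7 + Y (B(Y) = Y + 9/7 = 9/7 + Y)
F(a, I) = 5*a/3 (F(a, I) = -(-5)*(0 + a)/3 = -(-5)*a/3 = 5*a/3)
1/(-1820 + F(66, B(9))) = 1/(-1820 + (5/3)*66) = 1/(-1820 + 110) = 1/(-1710) = -1/1710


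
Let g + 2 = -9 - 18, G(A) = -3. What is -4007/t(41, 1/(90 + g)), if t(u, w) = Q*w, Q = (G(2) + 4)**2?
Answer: -244427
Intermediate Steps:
g = -29 (g = -2 + (-9 - 18) = -2 - 27 = -29)
Q = 1 (Q = (-3 + 4)**2 = 1**2 = 1)
t(u, w) = w (t(u, w) = 1*w = w)
-4007/t(41, 1/(90 + g)) = -4007/(1/(90 - 29)) = -4007/(1/61) = -4007/1/61 = -4007*61 = -244427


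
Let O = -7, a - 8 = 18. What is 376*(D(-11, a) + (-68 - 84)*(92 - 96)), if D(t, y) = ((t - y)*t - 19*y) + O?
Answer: 193264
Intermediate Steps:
a = 26 (a = 8 + 18 = 26)
D(t, y) = -7 - 19*y + t*(t - y) (D(t, y) = ((t - y)*t - 19*y) - 7 = (t*(t - y) - 19*y) - 7 = (-19*y + t*(t - y)) - 7 = -7 - 19*y + t*(t - y))
376*(D(-11, a) + (-68 - 84)*(92 - 96)) = 376*((-7 + (-11)**2 - 19*26 - 1*(-11)*26) + (-68 - 84)*(92 - 96)) = 376*((-7 + 121 - 494 + 286) - 152*(-4)) = 376*(-94 + 608) = 376*514 = 193264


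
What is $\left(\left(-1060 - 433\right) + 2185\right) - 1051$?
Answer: $-359$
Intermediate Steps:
$\left(\left(-1060 - 433\right) + 2185\right) - 1051 = \left(-1493 + 2185\right) - 1051 = 692 - 1051 = -359$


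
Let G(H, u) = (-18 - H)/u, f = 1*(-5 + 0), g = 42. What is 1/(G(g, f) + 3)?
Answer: 1/15 ≈ 0.066667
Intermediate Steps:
f = -5 (f = 1*(-5) = -5)
G(H, u) = (-18 - H)/u
1/(G(g, f) + 3) = 1/((-18 - 1*42)/(-5) + 3) = 1/(-(-18 - 42)/5 + 3) = 1/(-1/5*(-60) + 3) = 1/(12 + 3) = 1/15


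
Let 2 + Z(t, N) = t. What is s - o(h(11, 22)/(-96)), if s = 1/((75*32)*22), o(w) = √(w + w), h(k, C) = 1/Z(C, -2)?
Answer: 1/52800 - I*√15/120 ≈ 1.8939e-5 - 0.032275*I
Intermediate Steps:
Z(t, N) = -2 + t
h(k, C) = 1/(-2 + C)
o(w) = √2*√w (o(w) = √(2*w) = √2*√w)
s = 1/52800 (s = 1/(2400*22) = 1/52800 ≈ 1.8939e-5)
s - o(h(11, 22)/(-96)) = 1/52800 - √2*√(1/((-2 + 22)*(-96))) = 1/52800 - √2*√(-1/96/20) = 1/52800 - √2*√((1/20)*(-1/96)) = 1/52800 - √2*√(-1/1920) = 1/52800 - √2*I*√30/240 = 1/52800 - I*√15/120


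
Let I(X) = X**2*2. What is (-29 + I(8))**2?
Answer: 9801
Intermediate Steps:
I(X) = 2*X**2
(-29 + I(8))**2 = (-29 + 2*8**2)**2 = (-29 + 2*64)**2 = (-29 + 128)**2 = 99**2 = 9801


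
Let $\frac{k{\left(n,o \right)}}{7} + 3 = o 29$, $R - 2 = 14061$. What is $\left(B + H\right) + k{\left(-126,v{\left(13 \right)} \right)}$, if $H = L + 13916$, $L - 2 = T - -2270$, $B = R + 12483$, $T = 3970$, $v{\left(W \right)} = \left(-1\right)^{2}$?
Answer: $46886$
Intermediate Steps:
$v{\left(W \right)} = 1$
$R = 14063$ ($R = 2 + 14061 = 14063$)
$B = 26546$ ($B = 14063 + 12483 = 26546$)
$L = 6242$ ($L = 2 + \left(3970 - -2270\right) = 2 + \left(3970 + 2270\right) = 2 + 6240 = 6242$)
$k{\left(n,o \right)} = -21 + 203 o$ ($k{\left(n,o \right)} = -21 + 7 o 29 = -21 + 7 \cdot 29 o = -21 + 203 o$)
$H = 20158$ ($H = 6242 + 13916 = 20158$)
$\left(B + H\right) + k{\left(-126,v{\left(13 \right)} \right)} = \left(26546 + 20158\right) + \left(-21 + 203 \cdot 1\right) = 46704 + \left(-21 + 203\right) = 46704 + 182 = 46886$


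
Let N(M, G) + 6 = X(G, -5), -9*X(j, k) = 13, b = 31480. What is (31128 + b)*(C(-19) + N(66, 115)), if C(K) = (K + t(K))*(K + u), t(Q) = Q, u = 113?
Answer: -2016916720/9 ≈ -2.2410e+8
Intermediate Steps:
X(j, k) = -13/9 (X(j, k) = -⅑*13 = -13/9)
C(K) = 2*K*(113 + K) (C(K) = (K + K)*(K + 113) = (2*K)*(113 + K) = 2*K*(113 + K))
N(M, G) = -67/9 (N(M, G) = -6 - 13/9 = -67/9)
(31128 + b)*(C(-19) + N(66, 115)) = (31128 + 31480)*(2*(-19)*(113 - 19) - 67/9) = 62608*(2*(-19)*94 - 67/9) = 62608*(-3572 - 67/9) = 62608*(-32215/9) = -2016916720/9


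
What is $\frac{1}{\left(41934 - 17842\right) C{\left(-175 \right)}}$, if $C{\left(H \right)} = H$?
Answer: $- \frac{1}{4216100} \approx -2.3719 \cdot 10^{-7}$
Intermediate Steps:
$\frac{1}{\left(41934 - 17842\right) C{\left(-175 \right)}} = \frac{1}{\left(41934 - 17842\right) \left(-175\right)} = \frac{1}{24092} \left(- \frac{1}{175}\right) = - \frac{1}{4216100}$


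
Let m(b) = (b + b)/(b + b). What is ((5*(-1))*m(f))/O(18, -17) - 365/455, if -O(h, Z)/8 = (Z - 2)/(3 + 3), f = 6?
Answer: -6913/6916 ≈ -0.99957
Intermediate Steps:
O(h, Z) = 8/3 - 4*Z/3 (O(h, Z) = -8*(Z - 2)/(3 + 3) = -8*(-2 + Z)/6 = -8*(-⅓ + Z/6) = 8/3 - 4*Z/3)
m(b) = 1 (m(b) = (2*b)/((2*b)) = (2*b)*(1/(2*b)) = 1)
((5*(-1))*m(f))/O(18, -17) - 365/455 = ((5*(-1))*1)/(8/3 - 4/3*(-17)) - 365/455 = (-5*1)/(8/3 + 68/3) - 365*1/455 = -5/76/3 - 73/91 = -5*3/76 - 73/91 = -15/76 - 73/91 = -6913/6916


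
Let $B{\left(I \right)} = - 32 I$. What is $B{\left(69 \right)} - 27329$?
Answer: $-29537$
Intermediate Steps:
$B{\left(69 \right)} - 27329 = \left(-32\right) 69 - 27329 = -2208 - 27329 = -29537$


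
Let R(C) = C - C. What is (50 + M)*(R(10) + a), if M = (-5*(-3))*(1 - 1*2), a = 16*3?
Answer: 1680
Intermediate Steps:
R(C) = 0
a = 48
M = -15 (M = 15*(1 - 2) = 15*(-1) = -15)
(50 + M)*(R(10) + a) = (50 - 15)*(0 + 48) = 35*48 = 1680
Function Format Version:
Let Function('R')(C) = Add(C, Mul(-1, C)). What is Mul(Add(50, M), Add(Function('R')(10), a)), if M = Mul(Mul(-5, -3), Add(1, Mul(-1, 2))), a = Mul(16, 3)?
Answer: 1680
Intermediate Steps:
Function('R')(C) = 0
a = 48
M = -15 (M = Mul(15, Add(1, -2)) = Mul(15, -1) = -15)
Mul(Add(50, M), Add(Function('R')(10), a)) = Mul(Add(50, -15), Add(0, 48)) = Mul(35, 48) = 1680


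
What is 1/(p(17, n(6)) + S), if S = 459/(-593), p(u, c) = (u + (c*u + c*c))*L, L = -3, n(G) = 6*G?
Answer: -593/3425034 ≈ -0.00017314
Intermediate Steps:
p(u, c) = -3*u - 3*c² - 3*c*u (p(u, c) = (u + (c*u + c*c))*(-3) = (u + (c*u + c²))*(-3) = (u + (c² + c*u))*(-3) = (u + c² + c*u)*(-3) = -3*u - 3*c² - 3*c*u)
S = -459/593 (S = 459*(-1/593) = -459/593 ≈ -0.77403)
1/(p(17, n(6)) + S) = 1/((-3*17 - 3*(6*6)² - 3*6*6*17) - 459/593) = 1/((-51 - 3*36² - 3*36*17) - 459/593) = 1/((-51 - 3*1296 - 1836) - 459/593) = 1/((-51 - 3888 - 1836) - 459/593) = 1/(-5775 - 459/593) = 1/(-3425034/593) = -593/3425034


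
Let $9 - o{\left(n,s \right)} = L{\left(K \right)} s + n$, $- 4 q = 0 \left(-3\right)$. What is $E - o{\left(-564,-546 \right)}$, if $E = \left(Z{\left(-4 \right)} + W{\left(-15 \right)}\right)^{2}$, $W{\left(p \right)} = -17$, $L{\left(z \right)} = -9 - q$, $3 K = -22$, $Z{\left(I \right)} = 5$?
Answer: $4485$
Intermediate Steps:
$q = 0$ ($q = - \frac{0 \left(-3\right)}{4} = \left(- \frac{1}{4}\right) 0 = 0$)
$K = - \frac{22}{3}$ ($K = \frac{1}{3} \left(-22\right) = - \frac{22}{3} \approx -7.3333$)
$L{\left(z \right)} = -9$ ($L{\left(z \right)} = -9 - 0 = -9 + 0 = -9$)
$o{\left(n,s \right)} = 9 - n + 9 s$ ($o{\left(n,s \right)} = 9 - \left(- 9 s + n\right) = 9 - \left(n - 9 s\right) = 9 - n + 9 s$)
$E = 144$ ($E = \left(5 - 17\right)^{2} = \left(-12\right)^{2} = 144$)
$E - o{\left(-564,-546 \right)} = 144 - \left(9 - -564 + 9 \left(-546\right)\right) = 144 - \left(9 + 564 - 4914\right) = 144 - -4341 = 144 + 4341 = 4485$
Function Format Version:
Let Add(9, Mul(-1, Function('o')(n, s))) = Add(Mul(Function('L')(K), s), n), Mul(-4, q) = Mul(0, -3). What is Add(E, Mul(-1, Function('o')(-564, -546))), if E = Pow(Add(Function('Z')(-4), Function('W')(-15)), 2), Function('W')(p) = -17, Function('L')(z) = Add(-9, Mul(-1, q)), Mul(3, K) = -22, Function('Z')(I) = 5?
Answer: 4485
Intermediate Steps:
q = 0 (q = Mul(Rational(-1, 4), Mul(0, -3)) = Mul(Rational(-1, 4), 0) = 0)
K = Rational(-22, 3) (K = Mul(Rational(1, 3), -22) = Rational(-22, 3) ≈ -7.3333)
Function('L')(z) = -9 (Function('L')(z) = Add(-9, Mul(-1, 0)) = Add(-9, 0) = -9)
Function('o')(n, s) = Add(9, Mul(-1, n), Mul(9, s)) (Function('o')(n, s) = Add(9, Mul(-1, Add(Mul(-9, s), n))) = Add(9, Mul(-1, Add(n, Mul(-9, s)))) = Add(9, Add(Mul(-1, n), Mul(9, s))) = Add(9, Mul(-1, n), Mul(9, s)))
E = 144 (E = Pow(Add(5, -17), 2) = Pow(-12, 2) = 144)
Add(E, Mul(-1, Function('o')(-564, -546))) = Add(144, Mul(-1, Add(9, Mul(-1, -564), Mul(9, -546)))) = Add(144, Mul(-1, Add(9, 564, -4914))) = Add(144, Mul(-1, -4341)) = Add(144, 4341) = 4485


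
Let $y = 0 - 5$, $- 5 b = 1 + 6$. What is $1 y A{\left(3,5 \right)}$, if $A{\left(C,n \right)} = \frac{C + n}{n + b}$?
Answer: $- \frac{100}{9} \approx -11.111$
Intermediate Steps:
$b = - \frac{7}{5}$ ($b = - \frac{1 + 6}{5} = \left(- \frac{1}{5}\right) 7 = - \frac{7}{5} \approx -1.4$)
$A{\left(C,n \right)} = \frac{C + n}{- \frac{7}{5} + n}$ ($A{\left(C,n \right)} = \frac{C + n}{n - \frac{7}{5}} = \frac{C + n}{- \frac{7}{5} + n}$)
$y = -5$ ($y = 0 - 5 = -5$)
$1 y A{\left(3,5 \right)} = 1 \left(-5\right) \frac{5 \left(3 + 5\right)}{-7 + 5 \cdot 5} = - 5 \cdot 5 \frac{1}{-7 + 25} \cdot 8 = - 5 \cdot 5 \cdot \frac{1}{18} \cdot 8 = \left(-5\right) \frac{20}{9} = - \frac{100}{9}$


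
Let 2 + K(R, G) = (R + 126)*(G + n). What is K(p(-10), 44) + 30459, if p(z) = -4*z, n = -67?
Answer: 26639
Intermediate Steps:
K(R, G) = -2 + (-67 + G)*(126 + R) (K(R, G) = -2 + (R + 126)*(G - 67) = -2 + (126 + R)*(-67 + G) = -2 + (-67 + G)*(126 + R))
K(p(-10), 44) + 30459 = (-8444 - (-268)*(-10) + 126*44 + 44*(-4*(-10))) + 30459 = (-8444 - 67*40 + 5544 + 44*40) + 30459 = (-8444 - 2680 + 5544 + 1760) + 30459 = -3820 + 30459 = 26639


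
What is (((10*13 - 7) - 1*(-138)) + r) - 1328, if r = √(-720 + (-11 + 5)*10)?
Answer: -1067 + 2*I*√195 ≈ -1067.0 + 27.928*I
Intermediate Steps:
r = 2*I*√195 (r = √(-720 - 6*10) = √(-720 - 60) = √(-780) = 2*I*√195 ≈ 27.928*I)
(((10*13 - 7) - 1*(-138)) + r) - 1328 = (((10*13 - 7) - 1*(-138)) + 2*I*√195) - 1328 = (((130 - 7) + 138) + 2*I*√195) - 1328 = ((123 + 138) + 2*I*√195) - 1328 = (261 + 2*I*√195) - 1328 = -1067 + 2*I*√195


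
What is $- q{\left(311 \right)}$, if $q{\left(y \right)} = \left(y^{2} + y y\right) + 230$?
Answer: $-193672$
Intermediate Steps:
$q{\left(y \right)} = 230 + 2 y^{2}$ ($q{\left(y \right)} = \left(y^{2} + y^{2}\right) + 230 = 2 y^{2} + 230 = 230 + 2 y^{2}$)
$- q{\left(311 \right)} = - (230 + 2 \cdot 311^{2}) = - (230 + 2 \cdot 96721) = - (230 + 193442) = \left(-1\right) 193672 = -193672$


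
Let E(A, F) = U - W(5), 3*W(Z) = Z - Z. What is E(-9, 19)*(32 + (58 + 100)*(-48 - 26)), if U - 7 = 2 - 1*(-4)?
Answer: -151580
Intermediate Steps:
W(Z) = 0 (W(Z) = (Z - Z)/3 = (⅓)*0 = 0)
U = 13 (U = 7 + (2 - 1*(-4)) = 7 + (2 + 4) = 7 + 6 = 13)
E(A, F) = 13 (E(A, F) = 13 - 1*0 = 13 + 0 = 13)
E(-9, 19)*(32 + (58 + 100)*(-48 - 26)) = 13*(32 + (58 + 100)*(-48 - 26)) = 13*(32 + 158*(-74)) = 13*(32 - 11692) = 13*(-11660) = -151580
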